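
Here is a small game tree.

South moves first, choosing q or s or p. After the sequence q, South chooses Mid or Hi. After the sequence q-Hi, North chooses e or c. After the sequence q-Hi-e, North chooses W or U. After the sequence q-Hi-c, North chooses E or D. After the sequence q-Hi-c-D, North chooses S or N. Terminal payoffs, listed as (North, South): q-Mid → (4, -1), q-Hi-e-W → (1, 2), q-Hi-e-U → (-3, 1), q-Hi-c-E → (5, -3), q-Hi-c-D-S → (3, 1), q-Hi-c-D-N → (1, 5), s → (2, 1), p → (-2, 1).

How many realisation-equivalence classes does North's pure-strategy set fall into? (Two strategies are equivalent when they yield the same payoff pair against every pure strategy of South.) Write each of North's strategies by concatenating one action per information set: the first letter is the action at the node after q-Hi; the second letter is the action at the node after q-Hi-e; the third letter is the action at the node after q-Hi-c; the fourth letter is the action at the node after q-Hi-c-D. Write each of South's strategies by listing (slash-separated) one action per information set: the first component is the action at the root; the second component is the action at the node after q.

North has 16 pure strategies: eWES, eWEN, eWDS, eWDN, eUES, eUEN, eUDS, eUDN, cWES, cWEN, cWDS, cWDN, cUES, cUEN, cUDS, cUDN. Columns: q/Mid, q/Hi, s/Mid, s/Hi, p/Mid, p/Hi.
{eWES, eWEN, eWDS, eWDN} → row (4,-1) (1,2) (2,1) (2,1) (-2,1) (-2,1)
{eUES, eUEN, eUDS, eUDN} → row (4,-1) (-3,1) (2,1) (2,1) (-2,1) (-2,1)
{cWES, cWEN, cUES, cUEN} → row (4,-1) (5,-3) (2,1) (2,1) (-2,1) (-2,1)
{cWDS, cUDS} → row (4,-1) (3,1) (2,1) (2,1) (-2,1) (-2,1)
{cWDN, cUDN} → row (4,-1) (1,5) (2,1) (2,1) (-2,1) (-2,1)
That's 5 distinct rows out of 16 strategies.

5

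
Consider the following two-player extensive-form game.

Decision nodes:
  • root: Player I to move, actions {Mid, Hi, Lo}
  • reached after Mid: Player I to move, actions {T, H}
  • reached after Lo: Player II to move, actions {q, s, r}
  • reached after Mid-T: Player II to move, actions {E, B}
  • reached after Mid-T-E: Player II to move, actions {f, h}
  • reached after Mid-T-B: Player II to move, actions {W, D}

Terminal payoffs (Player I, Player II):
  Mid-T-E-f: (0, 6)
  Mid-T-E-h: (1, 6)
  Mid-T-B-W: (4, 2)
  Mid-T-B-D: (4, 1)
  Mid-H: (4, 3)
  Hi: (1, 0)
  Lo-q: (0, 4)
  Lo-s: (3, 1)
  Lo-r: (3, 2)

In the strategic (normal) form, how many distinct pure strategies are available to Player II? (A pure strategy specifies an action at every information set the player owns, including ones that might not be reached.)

Player II owns the node after Lo with actions {q, s, r} — three choices.
Player II owns the node after Mid-T with actions {E, B} — two choices.
Player II owns the node after Mid-T-E with actions {f, h} — two choices.
Player II owns the node after Mid-T-B with actions {W, D} — two choices.
A pure strategy fixes one action at each information set independently, so the count is the product 3 × 2 × 2 × 2 = 24.

24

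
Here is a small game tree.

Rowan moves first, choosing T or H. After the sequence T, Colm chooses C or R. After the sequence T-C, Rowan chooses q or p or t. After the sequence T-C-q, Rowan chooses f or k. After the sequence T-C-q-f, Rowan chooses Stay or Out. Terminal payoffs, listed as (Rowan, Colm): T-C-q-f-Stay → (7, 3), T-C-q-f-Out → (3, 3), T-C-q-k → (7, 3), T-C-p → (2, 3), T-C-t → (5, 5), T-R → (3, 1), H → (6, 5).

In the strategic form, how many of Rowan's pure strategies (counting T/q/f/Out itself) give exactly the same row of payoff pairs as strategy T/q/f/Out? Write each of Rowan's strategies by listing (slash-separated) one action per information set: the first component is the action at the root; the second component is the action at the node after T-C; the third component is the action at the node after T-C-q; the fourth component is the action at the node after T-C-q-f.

Row for T/q/f/Out (columns C, R): (3,3) (3,1).
Every one of Rowan's information sets is on the play path for some reply by Colm when Rowan follows T/q/f/Out.
Changing the action at any of them therefore changes at least one column, so only T/q/f/Out itself gives this row.

1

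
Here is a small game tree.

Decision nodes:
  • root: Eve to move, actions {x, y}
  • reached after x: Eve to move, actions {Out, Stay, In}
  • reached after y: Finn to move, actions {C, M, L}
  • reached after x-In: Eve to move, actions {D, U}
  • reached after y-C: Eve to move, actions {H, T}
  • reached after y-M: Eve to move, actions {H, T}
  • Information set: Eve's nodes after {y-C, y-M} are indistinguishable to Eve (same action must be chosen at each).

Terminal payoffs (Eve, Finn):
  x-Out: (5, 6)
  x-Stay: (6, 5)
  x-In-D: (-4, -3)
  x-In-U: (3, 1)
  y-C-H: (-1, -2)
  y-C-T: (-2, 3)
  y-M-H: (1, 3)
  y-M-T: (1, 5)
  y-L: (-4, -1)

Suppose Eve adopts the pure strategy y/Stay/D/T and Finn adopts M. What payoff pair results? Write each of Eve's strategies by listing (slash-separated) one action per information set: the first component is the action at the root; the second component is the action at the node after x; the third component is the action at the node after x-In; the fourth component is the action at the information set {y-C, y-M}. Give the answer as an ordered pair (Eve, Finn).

(1, 5)

Trace the play path from the root:
  Eve plays y
  Finn plays M at [y]
  Eve plays T at [y-M]
→ terminal payoff (1, 5).
(Eve's choice at the node after x is never reached on this path, so it doesn't affect the outcome.)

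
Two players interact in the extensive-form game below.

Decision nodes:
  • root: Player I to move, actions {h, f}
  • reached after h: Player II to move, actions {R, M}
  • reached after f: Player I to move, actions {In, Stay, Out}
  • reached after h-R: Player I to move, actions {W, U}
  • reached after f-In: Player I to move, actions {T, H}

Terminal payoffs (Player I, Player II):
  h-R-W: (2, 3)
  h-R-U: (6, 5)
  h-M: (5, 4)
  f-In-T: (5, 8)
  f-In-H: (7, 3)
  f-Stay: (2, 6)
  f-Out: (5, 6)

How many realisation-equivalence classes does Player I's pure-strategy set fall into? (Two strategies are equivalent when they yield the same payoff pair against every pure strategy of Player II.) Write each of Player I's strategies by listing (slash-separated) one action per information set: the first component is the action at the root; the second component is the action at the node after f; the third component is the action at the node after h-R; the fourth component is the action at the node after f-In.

6

Player I has 24 pure strategies: h/In/W/T, h/In/W/H, h/In/U/T, h/In/U/H, h/Stay/W/T, h/Stay/W/H, h/Stay/U/T, h/Stay/U/H, h/Out/W/T, h/Out/W/H, h/Out/U/T, h/Out/U/H, f/In/W/T, f/In/W/H, f/In/U/T, f/In/U/H, f/Stay/W/T, f/Stay/W/H, f/Stay/U/T, f/Stay/U/H, f/Out/W/T, f/Out/W/H, f/Out/U/T, f/Out/U/H. Columns: R, M.
{h/In/W/T, h/In/W/H, h/Stay/W/T, h/Stay/W/H, h/Out/W/T, h/Out/W/H} → row (2,3) (5,4)
{h/In/U/T, h/In/U/H, h/Stay/U/T, h/Stay/U/H, h/Out/U/T, h/Out/U/H} → row (6,5) (5,4)
{f/In/W/T, f/In/U/T} → row (5,8) (5,8)
{f/In/W/H, f/In/U/H} → row (7,3) (7,3)
{f/Stay/W/T, f/Stay/W/H, f/Stay/U/T, f/Stay/U/H} → row (2,6) (2,6)
{f/Out/W/T, f/Out/W/H, f/Out/U/T, f/Out/U/H} → row (5,6) (5,6)
That's 6 distinct rows out of 24 strategies.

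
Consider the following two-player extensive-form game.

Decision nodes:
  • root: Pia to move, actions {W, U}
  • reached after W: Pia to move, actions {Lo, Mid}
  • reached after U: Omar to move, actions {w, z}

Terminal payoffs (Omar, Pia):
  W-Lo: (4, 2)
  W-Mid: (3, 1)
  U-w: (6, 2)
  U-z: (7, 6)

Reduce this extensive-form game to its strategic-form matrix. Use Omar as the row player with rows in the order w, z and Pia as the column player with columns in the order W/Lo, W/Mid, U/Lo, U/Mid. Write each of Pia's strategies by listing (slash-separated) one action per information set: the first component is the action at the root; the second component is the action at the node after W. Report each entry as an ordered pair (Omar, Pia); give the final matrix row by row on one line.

Row w: W/Lo→(4,2), W/Mid→(3,1), U/Lo→(6,2), U/Mid→(6,2)
Row z: W/Lo→(4,2), W/Mid→(3,1), U/Lo→(7,6), U/Mid→(7,6)

w: (4,2) (3,1) (6,2) (6,2) | z: (4,2) (3,1) (7,6) (7,6)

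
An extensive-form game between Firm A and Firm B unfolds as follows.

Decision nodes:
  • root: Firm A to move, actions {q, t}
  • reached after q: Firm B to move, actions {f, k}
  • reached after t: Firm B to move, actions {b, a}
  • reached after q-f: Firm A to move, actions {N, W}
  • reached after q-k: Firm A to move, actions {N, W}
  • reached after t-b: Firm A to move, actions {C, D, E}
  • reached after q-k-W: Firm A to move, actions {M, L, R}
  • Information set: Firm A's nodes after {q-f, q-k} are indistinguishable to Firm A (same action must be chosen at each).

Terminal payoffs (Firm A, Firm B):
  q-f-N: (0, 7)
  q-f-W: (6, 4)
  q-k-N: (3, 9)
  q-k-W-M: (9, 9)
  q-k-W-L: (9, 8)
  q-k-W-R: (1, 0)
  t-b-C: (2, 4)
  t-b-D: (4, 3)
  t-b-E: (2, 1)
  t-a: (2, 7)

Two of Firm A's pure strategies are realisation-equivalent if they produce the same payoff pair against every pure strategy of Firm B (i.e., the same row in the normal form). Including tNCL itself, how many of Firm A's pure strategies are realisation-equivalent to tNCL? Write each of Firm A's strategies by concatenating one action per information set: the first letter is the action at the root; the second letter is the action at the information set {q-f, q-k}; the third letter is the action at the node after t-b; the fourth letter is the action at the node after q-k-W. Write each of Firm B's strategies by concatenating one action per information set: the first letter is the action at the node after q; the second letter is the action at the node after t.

6

Row for tNCL (columns fb, fa, kb, ka): (2,4) (2,7) (2,4) (2,7).
Under tNCL, Firm A's choice at the information set {q-f, q-k} and at the node after q-k-W can never be reached regardless of what Firm B does, so varying those choices leaves every outcome unchanged.
Holding the reachable choices fixed and varying the unreachable ones freely already gives 2 × 3 = 6 equivalent strategies.
No other strategy reproduces this row, so those 6 are the full class: tNCM, tNCL, tNCR, tWCM, tWCL, tWCR.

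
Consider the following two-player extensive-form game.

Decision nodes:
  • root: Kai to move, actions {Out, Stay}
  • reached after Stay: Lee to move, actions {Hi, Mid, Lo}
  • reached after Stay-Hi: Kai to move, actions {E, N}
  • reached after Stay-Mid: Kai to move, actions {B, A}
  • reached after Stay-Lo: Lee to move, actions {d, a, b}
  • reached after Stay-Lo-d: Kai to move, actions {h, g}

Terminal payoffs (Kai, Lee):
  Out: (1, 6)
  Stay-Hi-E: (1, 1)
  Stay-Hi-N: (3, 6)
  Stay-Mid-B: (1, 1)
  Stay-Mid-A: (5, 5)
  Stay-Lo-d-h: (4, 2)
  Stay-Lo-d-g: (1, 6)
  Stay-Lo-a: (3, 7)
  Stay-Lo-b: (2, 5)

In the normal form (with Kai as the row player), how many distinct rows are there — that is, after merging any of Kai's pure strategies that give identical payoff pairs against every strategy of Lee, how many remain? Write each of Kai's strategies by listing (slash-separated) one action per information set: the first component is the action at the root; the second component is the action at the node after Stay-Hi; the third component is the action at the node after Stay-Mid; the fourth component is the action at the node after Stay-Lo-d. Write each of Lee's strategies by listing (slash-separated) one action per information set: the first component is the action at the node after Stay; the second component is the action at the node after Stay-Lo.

Kai has 16 pure strategies: Out/E/B/h, Out/E/B/g, Out/E/A/h, Out/E/A/g, Out/N/B/h, Out/N/B/g, Out/N/A/h, Out/N/A/g, Stay/E/B/h, Stay/E/B/g, Stay/E/A/h, Stay/E/A/g, Stay/N/B/h, Stay/N/B/g, Stay/N/A/h, Stay/N/A/g. Columns: Hi/d, Hi/a, Hi/b, Mid/d, Mid/a, Mid/b, Lo/d, Lo/a, Lo/b.
{Out/E/B/h, Out/E/B/g, Out/E/A/h, Out/E/A/g, Out/N/B/h, Out/N/B/g, Out/N/A/h, Out/N/A/g} → row (1,6) (1,6) (1,6) (1,6) (1,6) (1,6) (1,6) (1,6) (1,6)
{Stay/E/B/h} → row (1,1) (1,1) (1,1) (1,1) (1,1) (1,1) (4,2) (3,7) (2,5)
{Stay/E/B/g} → row (1,1) (1,1) (1,1) (1,1) (1,1) (1,1) (1,6) (3,7) (2,5)
{Stay/E/A/h} → row (1,1) (1,1) (1,1) (5,5) (5,5) (5,5) (4,2) (3,7) (2,5)
{Stay/E/A/g} → row (1,1) (1,1) (1,1) (5,5) (5,5) (5,5) (1,6) (3,7) (2,5)
{Stay/N/B/h} → row (3,6) (3,6) (3,6) (1,1) (1,1) (1,1) (4,2) (3,7) (2,5)
{Stay/N/B/g} → row (3,6) (3,6) (3,6) (1,1) (1,1) (1,1) (1,6) (3,7) (2,5)
{Stay/N/A/h} → row (3,6) (3,6) (3,6) (5,5) (5,5) (5,5) (4,2) (3,7) (2,5)
{Stay/N/A/g} → row (3,6) (3,6) (3,6) (5,5) (5,5) (5,5) (1,6) (3,7) (2,5)
That's 9 distinct rows out of 16 strategies.

9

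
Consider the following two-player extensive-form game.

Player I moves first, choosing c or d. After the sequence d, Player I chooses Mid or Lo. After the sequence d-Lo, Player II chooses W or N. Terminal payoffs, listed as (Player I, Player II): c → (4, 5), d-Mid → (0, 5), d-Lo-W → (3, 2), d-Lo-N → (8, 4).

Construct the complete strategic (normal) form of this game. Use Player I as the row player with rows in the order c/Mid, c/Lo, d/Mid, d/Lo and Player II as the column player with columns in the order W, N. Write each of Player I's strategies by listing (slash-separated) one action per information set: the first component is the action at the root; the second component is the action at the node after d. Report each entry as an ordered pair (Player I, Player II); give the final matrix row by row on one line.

c/Mid: (4,5) (4,5) | c/Lo: (4,5) (4,5) | d/Mid: (0,5) (0,5) | d/Lo: (3,2) (8,4)

             W        N
c/Mid    (4,5)    (4,5)
 c/Lo    (4,5)    (4,5)
d/Mid    (0,5)    (0,5)
 d/Lo    (3,2)    (8,4)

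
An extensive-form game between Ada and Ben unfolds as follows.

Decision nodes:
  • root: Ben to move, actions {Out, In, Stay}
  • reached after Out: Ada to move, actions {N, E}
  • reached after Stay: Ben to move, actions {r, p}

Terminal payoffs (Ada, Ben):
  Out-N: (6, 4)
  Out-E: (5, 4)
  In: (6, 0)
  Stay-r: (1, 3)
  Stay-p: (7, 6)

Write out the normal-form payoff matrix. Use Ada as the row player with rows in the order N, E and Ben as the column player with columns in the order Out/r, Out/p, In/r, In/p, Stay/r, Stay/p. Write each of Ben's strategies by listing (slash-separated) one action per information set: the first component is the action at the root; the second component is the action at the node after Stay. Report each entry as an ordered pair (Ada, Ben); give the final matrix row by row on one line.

Row N: Out/r→(6,4), Out/p→(6,4), In/r→(6,0), In/p→(6,0), Stay/r→(1,3), Stay/p→(7,6)
Row E: Out/r→(5,4), Out/p→(5,4), In/r→(6,0), In/p→(6,0), Stay/r→(1,3), Stay/p→(7,6)

N: (6,4) (6,4) (6,0) (6,0) (1,3) (7,6) | E: (5,4) (5,4) (6,0) (6,0) (1,3) (7,6)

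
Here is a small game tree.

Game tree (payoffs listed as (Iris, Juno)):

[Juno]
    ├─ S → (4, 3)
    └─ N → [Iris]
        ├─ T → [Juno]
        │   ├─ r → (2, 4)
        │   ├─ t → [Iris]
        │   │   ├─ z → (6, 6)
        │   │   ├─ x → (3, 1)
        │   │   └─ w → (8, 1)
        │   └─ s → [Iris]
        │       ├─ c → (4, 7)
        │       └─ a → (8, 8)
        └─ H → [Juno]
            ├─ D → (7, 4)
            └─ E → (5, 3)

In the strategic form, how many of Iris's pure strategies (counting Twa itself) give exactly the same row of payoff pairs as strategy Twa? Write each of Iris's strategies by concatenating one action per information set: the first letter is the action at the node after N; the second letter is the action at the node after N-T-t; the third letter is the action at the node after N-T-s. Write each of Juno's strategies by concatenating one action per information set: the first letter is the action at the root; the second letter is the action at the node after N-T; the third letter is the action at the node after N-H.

1

Row for Twa (columns SrD, SrE, StD, StE, SsD, SsE, NrD, NrE, NtD, NtE, NsD, NsE): (4,3) (4,3) (4,3) (4,3) (4,3) (4,3) (2,4) (2,4) (8,1) (8,1) (8,8) (8,8).
Every one of Iris's information sets is on the play path for some reply by Juno when Iris follows Twa.
Changing the action at any of them therefore changes at least one column, so only Twa itself gives this row.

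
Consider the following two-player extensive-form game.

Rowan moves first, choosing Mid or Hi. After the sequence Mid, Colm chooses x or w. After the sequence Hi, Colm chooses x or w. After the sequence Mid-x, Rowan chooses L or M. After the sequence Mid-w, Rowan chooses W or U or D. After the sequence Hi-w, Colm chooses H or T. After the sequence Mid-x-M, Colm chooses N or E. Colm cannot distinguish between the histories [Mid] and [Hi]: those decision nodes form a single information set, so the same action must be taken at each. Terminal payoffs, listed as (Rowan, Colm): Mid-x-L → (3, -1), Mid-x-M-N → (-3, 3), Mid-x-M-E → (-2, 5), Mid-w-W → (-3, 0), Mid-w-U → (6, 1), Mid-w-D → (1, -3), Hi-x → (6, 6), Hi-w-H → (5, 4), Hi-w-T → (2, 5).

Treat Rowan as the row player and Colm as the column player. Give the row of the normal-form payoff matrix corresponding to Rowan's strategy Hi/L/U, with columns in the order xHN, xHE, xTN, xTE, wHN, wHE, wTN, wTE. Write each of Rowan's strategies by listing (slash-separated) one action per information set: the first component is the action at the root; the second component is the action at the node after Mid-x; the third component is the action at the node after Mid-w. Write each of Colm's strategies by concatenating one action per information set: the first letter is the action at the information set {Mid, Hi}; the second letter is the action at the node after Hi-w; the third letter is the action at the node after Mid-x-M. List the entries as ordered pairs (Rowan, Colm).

(6,6) (6,6) (6,6) (6,6) (5,4) (5,4) (2,5) (2,5)

vs xHN: Rowan plays Hi → Colm plays x at [Hi] → (6, 6)
vs xHE: Rowan plays Hi → Colm plays x at [Hi] → (6, 6)
vs xTN: Rowan plays Hi → Colm plays x at [Hi] → (6, 6)
vs xTE: Rowan plays Hi → Colm plays x at [Hi] → (6, 6)
vs wHN: Rowan plays Hi → Colm plays w at [Hi] → Colm plays H at [Hi-w] → (5, 4)
vs wHE: Rowan plays Hi → Colm plays w at [Hi] → Colm plays H at [Hi-w] → (5, 4)
vs wTN: Rowan plays Hi → Colm plays w at [Hi] → Colm plays T at [Hi-w] → (2, 5)
vs wTE: Rowan plays Hi → Colm plays w at [Hi] → Colm plays T at [Hi-w] → (2, 5)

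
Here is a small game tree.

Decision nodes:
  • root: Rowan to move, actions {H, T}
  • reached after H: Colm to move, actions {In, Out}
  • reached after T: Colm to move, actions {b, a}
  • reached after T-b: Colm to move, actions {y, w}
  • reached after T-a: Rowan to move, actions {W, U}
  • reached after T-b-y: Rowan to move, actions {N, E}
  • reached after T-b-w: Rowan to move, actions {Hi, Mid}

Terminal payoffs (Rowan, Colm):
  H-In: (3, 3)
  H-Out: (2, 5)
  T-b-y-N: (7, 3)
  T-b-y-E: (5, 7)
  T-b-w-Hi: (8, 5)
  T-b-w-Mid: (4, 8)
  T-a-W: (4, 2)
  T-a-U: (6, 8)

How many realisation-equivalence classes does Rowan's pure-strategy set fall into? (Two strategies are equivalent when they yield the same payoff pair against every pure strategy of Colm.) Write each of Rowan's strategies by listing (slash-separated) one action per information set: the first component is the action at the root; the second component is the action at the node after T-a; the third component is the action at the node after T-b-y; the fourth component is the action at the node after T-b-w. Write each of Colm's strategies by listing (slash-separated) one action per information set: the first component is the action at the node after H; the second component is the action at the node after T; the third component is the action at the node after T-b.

Rowan has 16 pure strategies: H/W/N/Hi, H/W/N/Mid, H/W/E/Hi, H/W/E/Mid, H/U/N/Hi, H/U/N/Mid, H/U/E/Hi, H/U/E/Mid, T/W/N/Hi, T/W/N/Mid, T/W/E/Hi, T/W/E/Mid, T/U/N/Hi, T/U/N/Mid, T/U/E/Hi, T/U/E/Mid. Columns: In/b/y, In/b/w, In/a/y, In/a/w, Out/b/y, Out/b/w, Out/a/y, Out/a/w.
{H/W/N/Hi, H/W/N/Mid, H/W/E/Hi, H/W/E/Mid, H/U/N/Hi, H/U/N/Mid, H/U/E/Hi, H/U/E/Mid} → row (3,3) (3,3) (3,3) (3,3) (2,5) (2,5) (2,5) (2,5)
{T/W/N/Hi} → row (7,3) (8,5) (4,2) (4,2) (7,3) (8,5) (4,2) (4,2)
{T/W/N/Mid} → row (7,3) (4,8) (4,2) (4,2) (7,3) (4,8) (4,2) (4,2)
{T/W/E/Hi} → row (5,7) (8,5) (4,2) (4,2) (5,7) (8,5) (4,2) (4,2)
{T/W/E/Mid} → row (5,7) (4,8) (4,2) (4,2) (5,7) (4,8) (4,2) (4,2)
{T/U/N/Hi} → row (7,3) (8,5) (6,8) (6,8) (7,3) (8,5) (6,8) (6,8)
{T/U/N/Mid} → row (7,3) (4,8) (6,8) (6,8) (7,3) (4,8) (6,8) (6,8)
{T/U/E/Hi} → row (5,7) (8,5) (6,8) (6,8) (5,7) (8,5) (6,8) (6,8)
{T/U/E/Mid} → row (5,7) (4,8) (6,8) (6,8) (5,7) (4,8) (6,8) (6,8)
That's 9 distinct rows out of 16 strategies.

9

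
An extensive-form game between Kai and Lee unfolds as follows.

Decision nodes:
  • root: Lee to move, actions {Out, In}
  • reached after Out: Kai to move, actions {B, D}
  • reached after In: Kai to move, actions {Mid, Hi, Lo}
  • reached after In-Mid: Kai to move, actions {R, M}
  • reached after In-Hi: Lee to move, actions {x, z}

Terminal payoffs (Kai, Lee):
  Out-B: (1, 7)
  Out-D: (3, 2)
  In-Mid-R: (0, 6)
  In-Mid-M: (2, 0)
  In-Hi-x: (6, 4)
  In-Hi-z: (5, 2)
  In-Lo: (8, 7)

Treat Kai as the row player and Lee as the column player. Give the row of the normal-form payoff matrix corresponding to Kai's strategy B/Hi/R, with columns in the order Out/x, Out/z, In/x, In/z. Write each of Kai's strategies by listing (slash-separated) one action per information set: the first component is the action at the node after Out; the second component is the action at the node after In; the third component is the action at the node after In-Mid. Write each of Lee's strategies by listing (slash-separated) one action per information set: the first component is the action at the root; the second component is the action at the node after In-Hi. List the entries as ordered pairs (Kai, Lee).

vs Out/x: Lee plays Out → Kai plays B at [Out] → (1, 7)
vs Out/z: Lee plays Out → Kai plays B at [Out] → (1, 7)
vs In/x: Lee plays In → Kai plays Hi at [In] → Lee plays x at [In-Hi] → (6, 4)
vs In/z: Lee plays In → Kai plays Hi at [In] → Lee plays z at [In-Hi] → (5, 2)

(1,7) (1,7) (6,4) (5,2)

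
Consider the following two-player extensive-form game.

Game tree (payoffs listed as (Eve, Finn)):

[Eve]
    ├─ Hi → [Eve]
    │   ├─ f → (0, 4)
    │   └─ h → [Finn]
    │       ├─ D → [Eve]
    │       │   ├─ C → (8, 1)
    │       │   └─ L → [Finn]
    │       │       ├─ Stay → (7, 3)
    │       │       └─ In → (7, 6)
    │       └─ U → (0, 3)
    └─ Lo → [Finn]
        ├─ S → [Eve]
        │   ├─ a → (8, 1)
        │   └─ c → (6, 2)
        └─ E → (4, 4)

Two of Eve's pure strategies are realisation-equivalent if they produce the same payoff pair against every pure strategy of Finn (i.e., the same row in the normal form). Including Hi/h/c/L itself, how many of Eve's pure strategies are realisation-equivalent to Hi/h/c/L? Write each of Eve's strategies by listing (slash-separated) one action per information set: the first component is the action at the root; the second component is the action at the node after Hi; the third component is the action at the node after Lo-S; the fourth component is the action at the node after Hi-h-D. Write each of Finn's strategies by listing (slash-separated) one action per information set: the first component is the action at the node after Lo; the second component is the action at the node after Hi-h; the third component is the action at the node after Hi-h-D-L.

2

Row for Hi/h/c/L (columns S/D/Stay, S/D/In, S/U/Stay, S/U/In, E/D/Stay, E/D/In, E/U/Stay, E/U/In): (7,3) (7,6) (0,3) (0,3) (7,3) (7,6) (0,3) (0,3).
Under Hi/h/c/L, Eve's choice at the node after Lo-S can never be reached regardless of what Finn does, so varying those choices leaves every outcome unchanged.
Holding the reachable choices fixed and varying the unreachable one freely already gives 2 equivalent strategies.
No other strategy reproduces this row, so those 2 are the full class: Hi/h/a/L, Hi/h/c/L.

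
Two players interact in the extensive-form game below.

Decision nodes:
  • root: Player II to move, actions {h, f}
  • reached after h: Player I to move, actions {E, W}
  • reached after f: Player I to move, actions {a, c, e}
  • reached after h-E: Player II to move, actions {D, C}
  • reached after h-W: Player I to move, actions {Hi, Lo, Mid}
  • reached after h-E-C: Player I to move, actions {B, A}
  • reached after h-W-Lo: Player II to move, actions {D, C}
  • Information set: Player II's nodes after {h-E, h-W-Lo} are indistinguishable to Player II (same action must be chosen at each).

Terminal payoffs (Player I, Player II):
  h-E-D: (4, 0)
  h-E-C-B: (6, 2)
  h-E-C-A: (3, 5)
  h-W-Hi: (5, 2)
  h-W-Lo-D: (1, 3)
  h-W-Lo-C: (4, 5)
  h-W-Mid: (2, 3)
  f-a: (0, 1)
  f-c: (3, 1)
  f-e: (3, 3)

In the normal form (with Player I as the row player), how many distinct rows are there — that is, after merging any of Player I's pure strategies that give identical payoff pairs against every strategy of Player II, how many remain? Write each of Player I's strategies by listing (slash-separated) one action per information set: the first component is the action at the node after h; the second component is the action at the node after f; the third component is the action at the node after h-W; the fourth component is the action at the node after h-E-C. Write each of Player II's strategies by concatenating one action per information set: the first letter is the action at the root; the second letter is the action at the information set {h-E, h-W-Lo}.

15

Player I has 36 pure strategies: E/a/Hi/B, E/a/Hi/A, E/a/Lo/B, E/a/Lo/A, E/a/Mid/B, E/a/Mid/A, E/c/Hi/B, E/c/Hi/A, E/c/Lo/B, E/c/Lo/A, E/c/Mid/B, E/c/Mid/A, E/e/Hi/B, E/e/Hi/A, E/e/Lo/B, E/e/Lo/A, E/e/Mid/B, E/e/Mid/A, W/a/Hi/B, W/a/Hi/A, W/a/Lo/B, W/a/Lo/A, W/a/Mid/B, W/a/Mid/A, W/c/Hi/B, W/c/Hi/A, W/c/Lo/B, W/c/Lo/A, W/c/Mid/B, W/c/Mid/A, W/e/Hi/B, W/e/Hi/A, W/e/Lo/B, W/e/Lo/A, W/e/Mid/B, W/e/Mid/A. Columns: hD, hC, fD, fC.
{E/a/Hi/B, E/a/Lo/B, E/a/Mid/B} → row (4,0) (6,2) (0,1) (0,1)
{E/a/Hi/A, E/a/Lo/A, E/a/Mid/A} → row (4,0) (3,5) (0,1) (0,1)
{E/c/Hi/B, E/c/Lo/B, E/c/Mid/B} → row (4,0) (6,2) (3,1) (3,1)
{E/c/Hi/A, E/c/Lo/A, E/c/Mid/A} → row (4,0) (3,5) (3,1) (3,1)
{E/e/Hi/B, E/e/Lo/B, E/e/Mid/B} → row (4,0) (6,2) (3,3) (3,3)
{E/e/Hi/A, E/e/Lo/A, E/e/Mid/A} → row (4,0) (3,5) (3,3) (3,3)
{W/a/Hi/B, W/a/Hi/A} → row (5,2) (5,2) (0,1) (0,1)
{W/a/Lo/B, W/a/Lo/A} → row (1,3) (4,5) (0,1) (0,1)
{W/a/Mid/B, W/a/Mid/A} → row (2,3) (2,3) (0,1) (0,1)
{W/c/Hi/B, W/c/Hi/A} → row (5,2) (5,2) (3,1) (3,1)
{W/c/Lo/B, W/c/Lo/A} → row (1,3) (4,5) (3,1) (3,1)
{W/c/Mid/B, W/c/Mid/A} → row (2,3) (2,3) (3,1) (3,1)
{W/e/Hi/B, W/e/Hi/A} → row (5,2) (5,2) (3,3) (3,3)
{W/e/Lo/B, W/e/Lo/A} → row (1,3) (4,5) (3,3) (3,3)
{W/e/Mid/B, W/e/Mid/A} → row (2,3) (2,3) (3,3) (3,3)
That's 15 distinct rows out of 36 strategies.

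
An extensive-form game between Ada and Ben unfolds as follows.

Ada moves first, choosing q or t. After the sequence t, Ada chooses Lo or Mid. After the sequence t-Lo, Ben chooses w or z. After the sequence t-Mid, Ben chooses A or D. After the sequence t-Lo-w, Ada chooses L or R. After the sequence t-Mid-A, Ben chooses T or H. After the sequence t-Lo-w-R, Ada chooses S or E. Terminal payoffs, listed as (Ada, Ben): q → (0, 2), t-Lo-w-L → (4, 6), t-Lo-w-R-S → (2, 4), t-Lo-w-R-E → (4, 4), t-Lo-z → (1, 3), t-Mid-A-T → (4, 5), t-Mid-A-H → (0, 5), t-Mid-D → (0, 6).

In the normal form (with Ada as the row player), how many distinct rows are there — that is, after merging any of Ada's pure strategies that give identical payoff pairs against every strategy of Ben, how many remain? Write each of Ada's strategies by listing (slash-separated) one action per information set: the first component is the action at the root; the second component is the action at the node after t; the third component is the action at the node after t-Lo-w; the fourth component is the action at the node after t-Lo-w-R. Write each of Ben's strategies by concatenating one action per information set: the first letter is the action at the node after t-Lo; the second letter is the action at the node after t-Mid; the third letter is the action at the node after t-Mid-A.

5

Ada has 16 pure strategies: q/Lo/L/S, q/Lo/L/E, q/Lo/R/S, q/Lo/R/E, q/Mid/L/S, q/Mid/L/E, q/Mid/R/S, q/Mid/R/E, t/Lo/L/S, t/Lo/L/E, t/Lo/R/S, t/Lo/R/E, t/Mid/L/S, t/Mid/L/E, t/Mid/R/S, t/Mid/R/E. Columns: wAT, wAH, wDT, wDH, zAT, zAH, zDT, zDH.
{q/Lo/L/S, q/Lo/L/E, q/Lo/R/S, q/Lo/R/E, q/Mid/L/S, q/Mid/L/E, q/Mid/R/S, q/Mid/R/E} → row (0,2) (0,2) (0,2) (0,2) (0,2) (0,2) (0,2) (0,2)
{t/Lo/L/S, t/Lo/L/E} → row (4,6) (4,6) (4,6) (4,6) (1,3) (1,3) (1,3) (1,3)
{t/Lo/R/S} → row (2,4) (2,4) (2,4) (2,4) (1,3) (1,3) (1,3) (1,3)
{t/Lo/R/E} → row (4,4) (4,4) (4,4) (4,4) (1,3) (1,3) (1,3) (1,3)
{t/Mid/L/S, t/Mid/L/E, t/Mid/R/S, t/Mid/R/E} → row (4,5) (0,5) (0,6) (0,6) (4,5) (0,5) (0,6) (0,6)
That's 5 distinct rows out of 16 strategies.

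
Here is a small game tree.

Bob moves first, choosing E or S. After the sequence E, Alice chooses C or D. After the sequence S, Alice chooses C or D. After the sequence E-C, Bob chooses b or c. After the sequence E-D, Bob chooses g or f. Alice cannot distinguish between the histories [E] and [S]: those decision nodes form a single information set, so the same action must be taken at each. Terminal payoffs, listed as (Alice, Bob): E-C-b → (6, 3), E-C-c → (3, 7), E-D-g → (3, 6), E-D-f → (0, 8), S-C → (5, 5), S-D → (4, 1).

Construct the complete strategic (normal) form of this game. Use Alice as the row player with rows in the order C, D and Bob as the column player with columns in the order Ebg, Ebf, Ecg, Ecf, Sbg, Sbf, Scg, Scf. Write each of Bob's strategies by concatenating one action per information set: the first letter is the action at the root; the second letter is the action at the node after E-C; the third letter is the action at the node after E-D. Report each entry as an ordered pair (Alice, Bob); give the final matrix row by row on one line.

C: (6,3) (6,3) (3,7) (3,7) (5,5) (5,5) (5,5) (5,5) | D: (3,6) (0,8) (3,6) (0,8) (4,1) (4,1) (4,1) (4,1)

          Ebg      Ebf      Ecg      Ecf      Sbg      Sbf      Scg      Scf
   C    (6,3)    (6,3)    (3,7)    (3,7)    (5,5)    (5,5)    (5,5)    (5,5)
   D    (3,6)    (0,8)    (3,6)    (0,8)    (4,1)    (4,1)    (4,1)    (4,1)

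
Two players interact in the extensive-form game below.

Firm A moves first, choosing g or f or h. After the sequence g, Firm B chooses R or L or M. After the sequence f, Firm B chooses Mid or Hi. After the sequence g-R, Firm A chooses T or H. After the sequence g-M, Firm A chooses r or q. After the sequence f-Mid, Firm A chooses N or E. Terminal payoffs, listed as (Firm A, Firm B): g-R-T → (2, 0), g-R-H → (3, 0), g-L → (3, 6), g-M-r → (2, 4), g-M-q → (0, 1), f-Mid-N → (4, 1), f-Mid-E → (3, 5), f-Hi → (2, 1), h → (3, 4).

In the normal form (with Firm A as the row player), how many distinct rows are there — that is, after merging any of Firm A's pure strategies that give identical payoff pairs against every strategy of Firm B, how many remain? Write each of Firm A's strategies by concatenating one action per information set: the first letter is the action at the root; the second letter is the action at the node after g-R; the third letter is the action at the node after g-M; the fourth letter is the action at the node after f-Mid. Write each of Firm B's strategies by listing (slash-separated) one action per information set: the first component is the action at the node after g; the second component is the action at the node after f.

7

Firm A has 24 pure strategies: gTrN, gTrE, gTqN, gTqE, gHrN, gHrE, gHqN, gHqE, fTrN, fTrE, fTqN, fTqE, fHrN, fHrE, fHqN, fHqE, hTrN, hTrE, hTqN, hTqE, hHrN, hHrE, hHqN, hHqE. Columns: R/Mid, R/Hi, L/Mid, L/Hi, M/Mid, M/Hi.
{gTrN, gTrE} → row (2,0) (2,0) (3,6) (3,6) (2,4) (2,4)
{gTqN, gTqE} → row (2,0) (2,0) (3,6) (3,6) (0,1) (0,1)
{gHrN, gHrE} → row (3,0) (3,0) (3,6) (3,6) (2,4) (2,4)
{gHqN, gHqE} → row (3,0) (3,0) (3,6) (3,6) (0,1) (0,1)
{fTrN, fTqN, fHrN, fHqN} → row (4,1) (2,1) (4,1) (2,1) (4,1) (2,1)
{fTrE, fTqE, fHrE, fHqE} → row (3,5) (2,1) (3,5) (2,1) (3,5) (2,1)
{hTrN, hTrE, hTqN, hTqE, hHrN, hHrE, hHqN, hHqE} → row (3,4) (3,4) (3,4) (3,4) (3,4) (3,4)
That's 7 distinct rows out of 24 strategies.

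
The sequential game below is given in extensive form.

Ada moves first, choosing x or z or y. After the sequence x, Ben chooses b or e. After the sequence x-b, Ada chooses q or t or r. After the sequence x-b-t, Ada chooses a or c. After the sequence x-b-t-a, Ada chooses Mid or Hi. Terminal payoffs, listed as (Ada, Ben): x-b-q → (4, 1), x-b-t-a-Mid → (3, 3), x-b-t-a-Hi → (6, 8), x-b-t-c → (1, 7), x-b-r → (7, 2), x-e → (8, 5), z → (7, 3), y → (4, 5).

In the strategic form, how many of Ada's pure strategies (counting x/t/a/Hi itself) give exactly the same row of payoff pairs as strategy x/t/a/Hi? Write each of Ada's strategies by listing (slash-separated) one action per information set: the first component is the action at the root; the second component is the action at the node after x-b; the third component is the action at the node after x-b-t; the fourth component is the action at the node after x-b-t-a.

Row for x/t/a/Hi (columns b, e): (6,8) (8,5).
Every one of Ada's information sets is on the play path for some reply by Ben when Ada follows x/t/a/Hi.
Changing the action at any of them therefore changes at least one column, so only x/t/a/Hi itself gives this row.

1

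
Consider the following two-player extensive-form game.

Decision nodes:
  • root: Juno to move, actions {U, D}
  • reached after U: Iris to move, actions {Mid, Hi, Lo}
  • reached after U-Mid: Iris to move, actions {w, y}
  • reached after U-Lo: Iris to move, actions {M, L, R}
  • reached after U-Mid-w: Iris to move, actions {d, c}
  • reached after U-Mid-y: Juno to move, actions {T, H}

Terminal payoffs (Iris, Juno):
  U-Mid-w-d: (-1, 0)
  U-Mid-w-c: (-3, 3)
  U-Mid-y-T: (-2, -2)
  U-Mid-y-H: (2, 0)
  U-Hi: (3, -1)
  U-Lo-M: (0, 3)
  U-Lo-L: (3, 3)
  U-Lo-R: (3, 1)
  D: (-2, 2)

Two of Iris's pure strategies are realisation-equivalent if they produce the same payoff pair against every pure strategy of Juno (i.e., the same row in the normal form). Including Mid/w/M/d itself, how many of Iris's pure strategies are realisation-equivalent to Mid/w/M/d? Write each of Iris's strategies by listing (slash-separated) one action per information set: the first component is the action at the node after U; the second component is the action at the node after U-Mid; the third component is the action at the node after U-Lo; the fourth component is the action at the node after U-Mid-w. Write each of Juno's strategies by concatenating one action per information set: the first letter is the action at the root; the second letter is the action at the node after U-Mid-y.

3

Row for Mid/w/M/d (columns UT, UH, DT, DH): (-1,0) (-1,0) (-2,2) (-2,2).
Under Mid/w/M/d, Iris's choice at the node after U-Lo can never be reached regardless of what Juno does, so varying those choices leaves every outcome unchanged.
Holding the reachable choices fixed and varying the unreachable one freely already gives 3 equivalent strategies.
No other strategy reproduces this row, so those 3 are the full class: Mid/w/M/d, Mid/w/L/d, Mid/w/R/d.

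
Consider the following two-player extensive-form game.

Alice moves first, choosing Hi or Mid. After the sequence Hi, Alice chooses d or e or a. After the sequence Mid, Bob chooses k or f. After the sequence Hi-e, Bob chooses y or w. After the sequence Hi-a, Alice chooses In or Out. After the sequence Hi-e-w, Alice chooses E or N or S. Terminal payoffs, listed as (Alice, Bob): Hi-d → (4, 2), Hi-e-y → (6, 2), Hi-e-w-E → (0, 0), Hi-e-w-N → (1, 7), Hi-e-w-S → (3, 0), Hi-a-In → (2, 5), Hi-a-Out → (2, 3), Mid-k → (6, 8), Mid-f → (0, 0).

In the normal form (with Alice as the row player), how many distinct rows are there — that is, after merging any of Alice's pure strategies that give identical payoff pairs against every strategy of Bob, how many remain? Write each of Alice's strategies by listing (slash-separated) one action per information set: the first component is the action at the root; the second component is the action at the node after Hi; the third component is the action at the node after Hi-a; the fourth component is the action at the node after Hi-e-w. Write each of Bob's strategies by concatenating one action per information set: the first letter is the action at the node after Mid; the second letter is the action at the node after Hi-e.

Alice has 36 pure strategies: Hi/d/In/E, Hi/d/In/N, Hi/d/In/S, Hi/d/Out/E, Hi/d/Out/N, Hi/d/Out/S, Hi/e/In/E, Hi/e/In/N, Hi/e/In/S, Hi/e/Out/E, Hi/e/Out/N, Hi/e/Out/S, Hi/a/In/E, Hi/a/In/N, Hi/a/In/S, Hi/a/Out/E, Hi/a/Out/N, Hi/a/Out/S, Mid/d/In/E, Mid/d/In/N, Mid/d/In/S, Mid/d/Out/E, Mid/d/Out/N, Mid/d/Out/S, Mid/e/In/E, Mid/e/In/N, Mid/e/In/S, Mid/e/Out/E, Mid/e/Out/N, Mid/e/Out/S, Mid/a/In/E, Mid/a/In/N, Mid/a/In/S, Mid/a/Out/E, Mid/a/Out/N, Mid/a/Out/S. Columns: ky, kw, fy, fw.
{Hi/d/In/E, Hi/d/In/N, Hi/d/In/S, Hi/d/Out/E, Hi/d/Out/N, Hi/d/Out/S} → row (4,2) (4,2) (4,2) (4,2)
{Hi/e/In/E, Hi/e/Out/E} → row (6,2) (0,0) (6,2) (0,0)
{Hi/e/In/N, Hi/e/Out/N} → row (6,2) (1,7) (6,2) (1,7)
{Hi/e/In/S, Hi/e/Out/S} → row (6,2) (3,0) (6,2) (3,0)
{Hi/a/In/E, Hi/a/In/N, Hi/a/In/S} → row (2,5) (2,5) (2,5) (2,5)
{Hi/a/Out/E, Hi/a/Out/N, Hi/a/Out/S} → row (2,3) (2,3) (2,3) (2,3)
{Mid/d/In/E, Mid/d/In/N, Mid/d/In/S, Mid/d/Out/E, Mid/d/Out/N, Mid/d/Out/S, Mid/e/In/E, Mid/e/In/N, Mid/e/In/S, Mid/e/Out/E, Mid/e/Out/N, Mid/e/Out/S, Mid/a/In/E, Mid/a/In/N, Mid/a/In/S, Mid/a/Out/E, Mid/a/Out/N, Mid/a/Out/S} → row (6,8) (6,8) (0,0) (0,0)
That's 7 distinct rows out of 36 strategies.

7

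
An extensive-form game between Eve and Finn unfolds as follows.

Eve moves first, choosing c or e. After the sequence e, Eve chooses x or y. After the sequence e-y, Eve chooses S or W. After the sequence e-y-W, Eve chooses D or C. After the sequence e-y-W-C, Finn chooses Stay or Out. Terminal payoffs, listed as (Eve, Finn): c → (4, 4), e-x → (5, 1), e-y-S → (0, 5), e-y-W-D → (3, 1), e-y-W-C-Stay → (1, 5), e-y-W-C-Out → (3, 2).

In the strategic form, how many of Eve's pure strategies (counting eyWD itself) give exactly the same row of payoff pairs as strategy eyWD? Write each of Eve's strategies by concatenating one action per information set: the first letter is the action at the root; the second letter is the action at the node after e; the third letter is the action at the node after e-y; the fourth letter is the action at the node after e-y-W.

1

Row for eyWD (columns Stay, Out): (3,1) (3,1).
Every one of Eve's information sets is on the play path for some reply by Finn when Eve follows eyWD.
Changing the action at any of them therefore changes at least one column, so only eyWD itself gives this row.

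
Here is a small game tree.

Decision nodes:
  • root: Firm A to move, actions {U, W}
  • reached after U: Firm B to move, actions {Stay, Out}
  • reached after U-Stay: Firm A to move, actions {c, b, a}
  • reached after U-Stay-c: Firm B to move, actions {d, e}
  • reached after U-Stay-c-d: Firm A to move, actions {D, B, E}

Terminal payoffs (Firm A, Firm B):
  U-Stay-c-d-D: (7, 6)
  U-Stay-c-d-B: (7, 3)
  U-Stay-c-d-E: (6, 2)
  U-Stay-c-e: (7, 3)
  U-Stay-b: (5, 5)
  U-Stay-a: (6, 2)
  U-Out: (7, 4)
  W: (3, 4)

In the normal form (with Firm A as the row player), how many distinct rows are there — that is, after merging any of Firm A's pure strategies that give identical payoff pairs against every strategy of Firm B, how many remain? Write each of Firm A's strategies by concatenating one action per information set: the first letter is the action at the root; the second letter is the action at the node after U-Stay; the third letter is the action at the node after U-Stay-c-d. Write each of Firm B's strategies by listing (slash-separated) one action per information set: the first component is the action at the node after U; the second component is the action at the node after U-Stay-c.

6

Firm A has 18 pure strategies: UcD, UcB, UcE, UbD, UbB, UbE, UaD, UaB, UaE, WcD, WcB, WcE, WbD, WbB, WbE, WaD, WaB, WaE. Columns: Stay/d, Stay/e, Out/d, Out/e.
{UcD} → row (7,6) (7,3) (7,4) (7,4)
{UcB} → row (7,3) (7,3) (7,4) (7,4)
{UcE} → row (6,2) (7,3) (7,4) (7,4)
{UbD, UbB, UbE} → row (5,5) (5,5) (7,4) (7,4)
{UaD, UaB, UaE} → row (6,2) (6,2) (7,4) (7,4)
{WcD, WcB, WcE, WbD, WbB, WbE, WaD, WaB, WaE} → row (3,4) (3,4) (3,4) (3,4)
That's 6 distinct rows out of 18 strategies.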